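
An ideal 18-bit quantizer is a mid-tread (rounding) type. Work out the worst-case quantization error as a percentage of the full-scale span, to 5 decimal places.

Rounding → worst-case error = ½ LSB = V_FS/2^19, so 100/524288 = 0.000190735 % of full scale.

0.00019 %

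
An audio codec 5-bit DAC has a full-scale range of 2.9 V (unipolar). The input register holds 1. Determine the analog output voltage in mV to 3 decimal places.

LSB = 2.9 V / 2^5 = 90.625 mV.
V_out = 0 + 1 × 0.090625 V = 0.090625 V.
= 90.625 mV.

90.625 mV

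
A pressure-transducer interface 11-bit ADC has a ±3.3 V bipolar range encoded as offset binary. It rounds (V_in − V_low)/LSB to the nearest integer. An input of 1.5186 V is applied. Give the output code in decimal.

code 1495

Full-scale span = 6.6 V; LSB = 6.6/2^11 = 3.223 mV.
(1.5186 − (−3.3)) / 0.00322266 = 1495.226 LSBs.
round(1495.226) = 1495.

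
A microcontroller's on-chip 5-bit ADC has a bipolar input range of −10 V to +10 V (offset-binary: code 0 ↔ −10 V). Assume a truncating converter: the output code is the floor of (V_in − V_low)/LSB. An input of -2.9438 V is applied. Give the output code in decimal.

With 32 levels over 20 V, one step is 0.6250 V.
Input sits at 11.290 steps above V_low.
So the output code is 11.

code 11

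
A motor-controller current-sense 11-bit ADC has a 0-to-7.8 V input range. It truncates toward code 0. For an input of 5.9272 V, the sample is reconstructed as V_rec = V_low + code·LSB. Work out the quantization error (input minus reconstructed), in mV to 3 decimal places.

One LSB is 7.8 V / 2048 = 3.809 mV.
Scaled input = 1556.2699 LSBs, so code = 1556.
Code 1556 maps back to 0 + 1556×0.00380859 V = 5.9261719 V.
V_in − V_rec = 0.00102812 V = 1.028 mV.

1.028 mV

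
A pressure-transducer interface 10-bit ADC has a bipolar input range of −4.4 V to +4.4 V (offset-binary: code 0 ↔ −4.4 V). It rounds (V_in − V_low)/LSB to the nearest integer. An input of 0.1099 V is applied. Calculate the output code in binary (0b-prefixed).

code 0b1000001101 (decimal 525)

LSB = 8.8 V / 1024 = 8.594 mV.
Input sits at 524.788 steps above V_low.
So the output code is 525.
In binary (0b-prefixed): 0b1000001101.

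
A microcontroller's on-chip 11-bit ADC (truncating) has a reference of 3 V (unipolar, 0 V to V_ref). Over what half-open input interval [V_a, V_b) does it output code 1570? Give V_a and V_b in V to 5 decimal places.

[2.29980 V, 2.30127 V)

LSB = 3/2^11 = 1.465 mV.
V_a = V_low + 1570·LSB = 2.2998 V; V_b = V_low + 1571·LSB = 2.30127 V.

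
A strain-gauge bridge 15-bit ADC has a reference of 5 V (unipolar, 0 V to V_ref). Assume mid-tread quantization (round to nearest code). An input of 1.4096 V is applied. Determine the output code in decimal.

code 9238

With 32768 levels over 5 V, one step is 152.59 µV.
Input sits at 9237.955 steps above V_low.
Round → code 9238.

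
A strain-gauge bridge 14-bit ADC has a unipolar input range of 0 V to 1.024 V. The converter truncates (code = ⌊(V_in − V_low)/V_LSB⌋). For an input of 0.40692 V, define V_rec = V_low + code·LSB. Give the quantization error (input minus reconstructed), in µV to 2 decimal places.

Step size: 1.024 V ÷ 2^14 = 62.50 µV.
(V_in − V_low)/LSB = (0.40692 − 0)/6.25e-05 = 6510.7200 → code 6510 (floor).
V_rec = 0 + 6510·6.25e-05 = 0.406875 V.
Difference: 4.5e-05 V → 45.00 µV.

45.00 µV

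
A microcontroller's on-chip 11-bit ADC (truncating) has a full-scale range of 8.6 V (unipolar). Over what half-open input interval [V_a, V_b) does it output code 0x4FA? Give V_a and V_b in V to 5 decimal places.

LSB = 8.6/2^11 = 4.199 mV.
Code 0x4FA = 1274 decimal.
V_a = V_low + 1274·LSB = 5.3498 V; V_b = V_low + 1275·LSB = 5.354 V.

[5.34980 V, 5.35400 V)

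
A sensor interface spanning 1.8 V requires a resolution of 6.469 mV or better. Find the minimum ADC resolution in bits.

9 bits

Number of steps required ≥ 1.8 V / 6.469 mV = 278.25.
Need 2^N ≥ 278.25; 2^8 = 256, 2^9 = 512.
Minimum N = 9.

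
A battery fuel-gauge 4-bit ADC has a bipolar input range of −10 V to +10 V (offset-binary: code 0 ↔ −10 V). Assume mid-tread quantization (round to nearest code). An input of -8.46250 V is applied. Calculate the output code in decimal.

LSB = 20 V / 16 = 1.2500 V.
(V_in − V_low)/LSB = (-8.46250 − (−10)) / 1.25 = 1.230.
Round → code 1.

code 1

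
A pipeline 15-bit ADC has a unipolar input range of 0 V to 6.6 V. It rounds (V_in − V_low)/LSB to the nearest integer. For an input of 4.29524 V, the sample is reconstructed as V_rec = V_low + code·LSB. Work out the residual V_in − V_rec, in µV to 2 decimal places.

Step size: 6.6 V ÷ 2^15 = 201.42 µV.
(4.29524 − 0)/0.000201416 = 21325.2158; round gives code 21325.
Reconstructed: 4.2951965 V.
Error = 4.29524 − 4.2951965 = 4.34668e-05 V = 43.47 µV.

43.47 µV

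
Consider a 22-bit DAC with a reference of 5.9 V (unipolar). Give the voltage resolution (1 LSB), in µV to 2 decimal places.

Full-scale span = 5.9 V.
LSB = 5.9 / 2^22 = 5.9 / 4194304 = 1.40667e-06 V = 1.41 µV.

1.41 µV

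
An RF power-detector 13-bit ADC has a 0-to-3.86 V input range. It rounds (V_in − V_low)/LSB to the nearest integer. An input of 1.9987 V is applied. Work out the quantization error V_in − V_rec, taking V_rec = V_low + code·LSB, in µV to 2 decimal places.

-93.95 µV

One LSB is 3.86 V / 8192 = 471.19 µV.
(V_in − V_low)/LSB = (1.9987 − 0)/0.000471191 = 4241.8006 → code 4242 (round).
Reconstructed: 1.9987939 V.
V_in − V_rec = -9.39453e-05 V = -93.95 µV.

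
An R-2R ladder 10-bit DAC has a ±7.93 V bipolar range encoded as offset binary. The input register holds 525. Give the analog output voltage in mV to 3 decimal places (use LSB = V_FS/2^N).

LSB = 15.86 V / 2^10 = 15.488 mV.
V_out = (−7.93) + 525 × 0.0154883 V = 0.201348 V.
= 201.348 mV.

201.348 mV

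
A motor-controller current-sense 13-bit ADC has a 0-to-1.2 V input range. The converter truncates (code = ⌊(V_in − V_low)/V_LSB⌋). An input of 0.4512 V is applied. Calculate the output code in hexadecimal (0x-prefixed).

LSB = 1.2 V / 8192 = 146.48 µV.
(V_in − V_low)/LSB = (0.4512 − 0) / 0.000146484 = 3080.192.
So the output code is 3080.
In hexadecimal (0x-prefixed): 0xC08.

code 0xC08 (decimal 3080)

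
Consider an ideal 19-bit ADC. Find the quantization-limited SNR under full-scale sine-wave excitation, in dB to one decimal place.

SNR ≈ 6.02·N + 1.76 dB = 6.02·19 + 1.76 = 116.14 dB.

116.1 dB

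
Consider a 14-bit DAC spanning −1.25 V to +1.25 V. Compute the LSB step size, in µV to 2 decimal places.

152.59 µV

Full-scale span = 2.5 V.
LSB = 2.5 / 2^14 = 2.5 / 16384 = 0.000152588 V = 152.59 µV.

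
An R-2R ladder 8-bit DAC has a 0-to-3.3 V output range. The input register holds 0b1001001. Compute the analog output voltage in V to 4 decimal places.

0.9410 V

LSB = 3.3 V / 2^8 = 12.891 mV.
Code 0b1001001 = 73 decimal.
V_out = 0 + 73 × 0.0128906 V = 0.941016 V.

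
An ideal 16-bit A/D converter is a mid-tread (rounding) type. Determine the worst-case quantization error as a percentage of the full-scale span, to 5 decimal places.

0.00076 %

Rounding → worst-case error = ½ LSB = V_FS/2^17, so 100/131072 = 0.000762939 % of full scale.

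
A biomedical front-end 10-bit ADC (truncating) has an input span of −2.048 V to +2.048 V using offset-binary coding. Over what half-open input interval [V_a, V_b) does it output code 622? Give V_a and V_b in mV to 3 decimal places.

[440.000 mV, 444.000 mV)

LSB = 4.096/2^10 = 4.000 mV.
V_a = V_low + 622·LSB = 0.44 V; V_b = V_low + 623·LSB = 0.444 V.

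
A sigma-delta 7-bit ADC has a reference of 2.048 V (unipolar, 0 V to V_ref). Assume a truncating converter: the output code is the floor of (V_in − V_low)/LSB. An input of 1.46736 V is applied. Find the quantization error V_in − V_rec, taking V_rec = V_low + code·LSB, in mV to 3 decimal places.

Step size: 2.048 V ÷ 2^7 = 16.000 mV.
(V_in − V_low)/LSB = (1.46736 − 0)/0.016 = 91.7100 → code 91 (floor).
V_rec = 0 + 91·0.016 = 1.456 V.
Difference: 0.01136 V → 11.360 mV.

11.360 mV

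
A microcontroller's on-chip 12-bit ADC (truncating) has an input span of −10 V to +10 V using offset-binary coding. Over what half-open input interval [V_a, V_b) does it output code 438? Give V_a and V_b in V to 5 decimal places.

[-7.86133 V, -7.85645 V)

LSB = 20/2^12 = 4.883 mV.
V_a = V_low + 438·LSB = -7.86133 V; V_b = V_low + 439·LSB = -7.85645 V.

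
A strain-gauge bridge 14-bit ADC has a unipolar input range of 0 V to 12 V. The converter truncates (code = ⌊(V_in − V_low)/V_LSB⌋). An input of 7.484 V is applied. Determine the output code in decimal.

With 16384 levels over 12 V, one step is 0.732 mV.
Input sits at 10218.155 steps above V_low.
Floor → code 10218.

code 10218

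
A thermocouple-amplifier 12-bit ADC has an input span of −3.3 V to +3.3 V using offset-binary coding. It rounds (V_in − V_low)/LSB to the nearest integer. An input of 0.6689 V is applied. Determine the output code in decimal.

code 2463

LSB = 6.6 V / 4096 = 1.611 mV.
(0.6689 − (−3.3)) / 0.00161133 = 2463.123 LSBs.
round(2463.123) = 2463.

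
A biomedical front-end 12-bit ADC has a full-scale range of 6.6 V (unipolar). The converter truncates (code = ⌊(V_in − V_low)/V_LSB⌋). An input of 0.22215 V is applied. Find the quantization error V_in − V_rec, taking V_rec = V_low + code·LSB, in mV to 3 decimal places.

LSB = 6.6/2^12 = 1.611 mV.
(V_in − V_low)/LSB = (0.22215 − 0)/0.00161133 = 137.8676 → code 137 (floor).
V_rec = 0 + 137·0.00161133 = 0.22075195 V.
Error = 0.22215 − 0.22075195 = 0.00139805 V = 1.398 mV.

1.398 mV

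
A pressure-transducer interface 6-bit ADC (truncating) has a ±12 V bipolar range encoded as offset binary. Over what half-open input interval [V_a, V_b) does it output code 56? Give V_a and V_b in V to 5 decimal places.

LSB = 24/2^6 = 375.000 mV.
V_a = V_low + 56·LSB = 9 V; V_b = V_low + 57·LSB = 9.375 V.

[9.00000 V, 9.37500 V)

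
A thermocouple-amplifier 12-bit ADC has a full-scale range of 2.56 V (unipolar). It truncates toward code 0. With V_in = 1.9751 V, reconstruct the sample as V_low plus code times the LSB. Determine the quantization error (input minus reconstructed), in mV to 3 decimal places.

0.100 mV

LSB = 2.56/2^12 = 0.625 mV.
(1.9751 − 0)/0.000625 = 3160.1600; ⌊·⌋ gives code 3160.
V_rec = 0 + 3160·0.000625 = 1.975 V.
Difference: 0.0001 V → 0.100 mV.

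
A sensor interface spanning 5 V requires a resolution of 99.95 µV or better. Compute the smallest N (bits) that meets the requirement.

Number of steps required ≥ 5 V / 99.95 µV = 50025.01.
Need 2^N ≥ 50025.01; 2^15 = 32768, 2^16 = 65536.
Minimum N = 16.

16 bits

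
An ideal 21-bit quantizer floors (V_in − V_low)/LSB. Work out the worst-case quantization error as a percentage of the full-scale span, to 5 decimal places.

Truncating → worst-case error = 1 LSB = V_FS/2^21, so 100/2097152 = 4.76837e-05 % of full scale.

0.00005 %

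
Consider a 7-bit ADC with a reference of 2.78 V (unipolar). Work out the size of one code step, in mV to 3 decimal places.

21.719 mV

Full-scale span = 2.78 V.
LSB = 2.78 / 2^7 = 2.78 / 128 = 0.0217187 V = 21.719 mV.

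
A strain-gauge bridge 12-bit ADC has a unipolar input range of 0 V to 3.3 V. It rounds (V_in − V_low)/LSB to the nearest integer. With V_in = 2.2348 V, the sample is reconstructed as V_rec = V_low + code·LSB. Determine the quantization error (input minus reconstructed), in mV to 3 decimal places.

-0.112 mV

One LSB is 3.3 V / 4096 = 0.806 mV.
(2.2348 − 0)/0.000805664 = 2773.8608; round gives code 2774.
Code 2774 maps back to 0 + 2774×0.000805664 V = 2.2349121 V.
V_in − V_rec = -0.000112109 V = -0.112 mV.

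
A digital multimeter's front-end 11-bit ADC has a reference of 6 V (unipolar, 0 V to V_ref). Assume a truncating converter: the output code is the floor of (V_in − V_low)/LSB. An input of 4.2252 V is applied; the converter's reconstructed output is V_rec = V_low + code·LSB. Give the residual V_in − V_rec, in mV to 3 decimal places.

One LSB is 6 V / 2048 = 2.930 mV.
(4.2252 − 0)/0.00292969 = 1442.2016; ⌊·⌋ gives code 1442.
Reconstructed: 4.2246094 V.
Error = 4.2252 − 4.2246094 = 0.000590625 V = 0.591 mV.

0.591 mV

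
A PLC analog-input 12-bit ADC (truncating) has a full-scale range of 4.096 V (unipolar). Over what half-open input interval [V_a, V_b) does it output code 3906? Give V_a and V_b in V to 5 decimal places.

LSB = 4.096/2^12 = 1.000 mV.
V_a = V_low + 3906·LSB = 3.906 V; V_b = V_low + 3907·LSB = 3.907 V.

[3.90600 V, 3.90700 V)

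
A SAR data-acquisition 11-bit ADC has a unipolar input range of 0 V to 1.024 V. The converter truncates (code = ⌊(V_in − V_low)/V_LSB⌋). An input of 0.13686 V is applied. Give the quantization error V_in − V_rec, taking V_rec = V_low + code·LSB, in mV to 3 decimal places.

0.360 mV

Step size: 1.024 V ÷ 2^11 = 0.500 mV.
Scaled input = 273.7200 LSBs, so code = 273.
Code 273 maps back to 0 + 273×0.0005 V = 0.1365 V.
V_in − V_rec = 0.00036 V = 0.360 mV.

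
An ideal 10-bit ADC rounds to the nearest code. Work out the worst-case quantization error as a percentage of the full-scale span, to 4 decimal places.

Rounding → worst-case error = ½ LSB = V_FS/2^11, so 100/2048 = 0.0488281 % of full scale.

0.0488 %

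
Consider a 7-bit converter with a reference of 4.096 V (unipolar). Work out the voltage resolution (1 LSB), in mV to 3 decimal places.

Full-scale span = 4.096 V.
LSB = 4.096 / 2^7 = 4.096 / 128 = 0.032 V = 32.000 mV.

32.000 mV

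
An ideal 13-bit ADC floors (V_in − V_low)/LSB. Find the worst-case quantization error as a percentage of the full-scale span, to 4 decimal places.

0.0122 %

Truncating → worst-case error = 1 LSB = V_FS/2^13, so 100/8192 = 0.012207 % of full scale.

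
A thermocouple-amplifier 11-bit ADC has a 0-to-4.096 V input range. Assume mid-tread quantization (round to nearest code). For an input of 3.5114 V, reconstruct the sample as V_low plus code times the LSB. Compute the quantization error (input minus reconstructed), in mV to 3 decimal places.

-0.600 mV

Step size: 4.096 V ÷ 2^11 = 2.000 mV.
(3.5114 − 0)/0.002 = 1755.7000; round gives code 1756.
Code 1756 maps back to 0 + 1756×0.002 V = 3.512 V.
Error = 3.5114 − 3.512 = -0.0006 V = -0.600 mV.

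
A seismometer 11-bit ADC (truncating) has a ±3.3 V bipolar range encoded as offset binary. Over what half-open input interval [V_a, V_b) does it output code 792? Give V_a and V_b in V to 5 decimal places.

[-0.74766 V, -0.74443 V)

LSB = 6.6/2^11 = 3.223 mV.
V_a = V_low + 792·LSB = -0.747656 V; V_b = V_low + 793·LSB = -0.744434 V.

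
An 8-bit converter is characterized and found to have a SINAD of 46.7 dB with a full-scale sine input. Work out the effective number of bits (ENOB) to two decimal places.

7.47 bits

ENOB = (SINAD − 1.76) / 6.02 = (46.7 − 1.76)/6.02 = 7.465.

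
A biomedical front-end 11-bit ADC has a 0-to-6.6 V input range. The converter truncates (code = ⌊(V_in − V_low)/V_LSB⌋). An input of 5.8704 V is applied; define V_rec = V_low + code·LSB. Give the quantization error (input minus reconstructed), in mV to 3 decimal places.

One LSB is 6.6 V / 2048 = 3.223 mV.
(5.8704 − 0)/0.00322266 = 1821.6029; ⌊·⌋ gives code 1821.
V_rec = 0 + 1821·0.00322266 = 5.868457 V.
V_in − V_rec = 0.00194297 V = 1.943 mV.

1.943 mV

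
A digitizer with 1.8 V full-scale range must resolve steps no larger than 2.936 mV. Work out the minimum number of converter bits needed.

10 bits

Number of steps required ≥ 1.8 V / 2.936 mV = 613.08.
Need 2^N ≥ 613.08; 2^9 = 512, 2^10 = 1024.
Minimum N = 10.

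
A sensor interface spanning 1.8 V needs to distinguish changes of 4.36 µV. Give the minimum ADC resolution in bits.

19 bits

Number of steps required ≥ 1.8 V / 4.36 µV = 412844.04.
Need 2^N ≥ 412844.04; 2^18 = 262144, 2^19 = 524288.
Minimum N = 19.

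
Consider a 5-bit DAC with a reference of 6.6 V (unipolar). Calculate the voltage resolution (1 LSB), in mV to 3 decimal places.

Full-scale span = 6.6 V.
LSB = 6.6 / 2^5 = 6.6 / 32 = 0.20625 V = 206.250 mV.

206.250 mV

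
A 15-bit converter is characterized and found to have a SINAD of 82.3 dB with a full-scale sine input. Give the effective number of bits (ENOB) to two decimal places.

ENOB = (SINAD − 1.76) / 6.02 = (82.3 − 1.76)/6.02 = 13.379.

13.38 bits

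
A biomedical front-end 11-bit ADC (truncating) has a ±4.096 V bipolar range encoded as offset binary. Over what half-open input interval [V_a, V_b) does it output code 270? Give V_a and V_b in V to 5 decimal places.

[-3.01600 V, -3.01200 V)

LSB = 8.192/2^11 = 4.000 mV.
V_a = V_low + 270·LSB = -3.016 V; V_b = V_low + 271·LSB = -3.012 V.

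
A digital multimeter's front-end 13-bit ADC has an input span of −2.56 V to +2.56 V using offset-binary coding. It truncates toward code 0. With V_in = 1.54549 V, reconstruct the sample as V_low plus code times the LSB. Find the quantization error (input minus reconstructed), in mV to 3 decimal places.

0.490 mV

One LSB is 5.12 V / 8192 = 0.625 mV.
Scaled input = 6568.7840 LSBs, so code = 6568.
Code 6568 maps back to (−2.56) + 6568×0.000625 V = 1.545 V.
Error = 1.54549 − 1.545 = 0.00049 V = 0.490 mV.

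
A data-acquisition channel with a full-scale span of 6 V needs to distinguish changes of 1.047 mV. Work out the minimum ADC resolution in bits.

13 bits

Number of steps required ≥ 6 V / 1.047 mV = 5730.66.
Need 2^N ≥ 5730.66; 2^12 = 4096, 2^13 = 8192.
Minimum N = 13.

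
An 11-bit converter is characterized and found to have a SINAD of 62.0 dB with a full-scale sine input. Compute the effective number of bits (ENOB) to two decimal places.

ENOB = (SINAD − 1.76) / 6.02 = (62.0 − 1.76)/6.02 = 10.007.

10.01 bits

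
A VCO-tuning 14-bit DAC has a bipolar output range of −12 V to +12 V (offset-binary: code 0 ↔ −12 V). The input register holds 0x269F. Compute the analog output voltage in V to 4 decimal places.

LSB = 24 V / 2^14 = 1.465 mV.
Code 0x269F = 9887 decimal.
V_out = (−12) + 9887 × 0.00146484 V = 2.48291 V.

2.4829 V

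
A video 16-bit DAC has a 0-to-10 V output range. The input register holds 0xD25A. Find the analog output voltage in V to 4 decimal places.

8.2169 V

LSB = 10 V / 2^16 = 152.59 µV.
Code 0xD25A = 53850 decimal.
V_out = 0 + 53850 × 0.000152588 V = 8.21686 V.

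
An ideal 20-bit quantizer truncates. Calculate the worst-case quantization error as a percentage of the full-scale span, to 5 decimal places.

Truncating → worst-case error = 1 LSB = V_FS/2^20, so 100/1048576 = 9.53674e-05 % of full scale.

0.00010 %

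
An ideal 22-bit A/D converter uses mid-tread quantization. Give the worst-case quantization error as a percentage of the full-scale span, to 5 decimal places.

Rounding → worst-case error = ½ LSB = V_FS/2^23, so 100/8388608 = 1.19209e-05 % of full scale.

0.00001 %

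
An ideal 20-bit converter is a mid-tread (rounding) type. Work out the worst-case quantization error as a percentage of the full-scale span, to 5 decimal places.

0.00005 %

Rounding → worst-case error = ½ LSB = V_FS/2^21, so 100/2097152 = 4.76837e-05 % of full scale.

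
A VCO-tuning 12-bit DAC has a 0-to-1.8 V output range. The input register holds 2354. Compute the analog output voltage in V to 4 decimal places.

LSB = 1.8 V / 2^12 = 439.45 µV.
V_out = 0 + 2354 × 0.000439453 V = 1.03447 V.

1.0345 V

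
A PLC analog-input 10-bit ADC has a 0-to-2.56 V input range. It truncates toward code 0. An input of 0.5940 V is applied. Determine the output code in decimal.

LSB = 2.56 V / 1024 = 2.500 mV.
Input sits at 237.600 steps above V_low.
So the output code is 237.

code 237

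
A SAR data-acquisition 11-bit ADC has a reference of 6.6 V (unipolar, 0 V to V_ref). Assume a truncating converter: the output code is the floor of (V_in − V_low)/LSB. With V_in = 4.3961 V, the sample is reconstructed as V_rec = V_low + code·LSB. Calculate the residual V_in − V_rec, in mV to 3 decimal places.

LSB = 6.6/2^11 = 3.223 mV.
(4.3961 − 0)/0.00322266 = 1364.1232; ⌊·⌋ gives code 1364.
Code 1364 maps back to 0 + 1364×0.00322266 V = 4.3957031 V.
Error = 4.3961 − 4.3957031 = 0.000396875 V = 0.397 mV.

0.397 mV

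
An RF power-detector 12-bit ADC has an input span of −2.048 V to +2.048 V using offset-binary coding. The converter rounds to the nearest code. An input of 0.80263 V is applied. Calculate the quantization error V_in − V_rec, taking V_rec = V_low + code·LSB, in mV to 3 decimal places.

One LSB is 4.096 V / 4096 = 1.000 mV.
(V_in − V_low)/LSB = (0.80263 − (−2.048))/0.001 = 2850.6300 → code 2851 (round).
Code 2851 maps back to (−2.048) + 2851×0.001 V = 0.803 V.
Difference: -0.00037 V → -0.370 mV.

-0.370 mV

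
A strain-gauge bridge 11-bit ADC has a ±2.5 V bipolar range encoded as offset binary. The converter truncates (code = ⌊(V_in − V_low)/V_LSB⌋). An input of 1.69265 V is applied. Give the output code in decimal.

code 1717

With 2048 levels over 5 V, one step is 2.441 mV.
Input sits at 1717.309 steps above V_low.
⌊·⌋(1717.309) = 1717.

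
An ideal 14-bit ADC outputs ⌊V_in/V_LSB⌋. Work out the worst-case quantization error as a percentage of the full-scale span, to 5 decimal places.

0.00610 %

Truncating → worst-case error = 1 LSB = V_FS/2^14, so 100/16384 = 0.00610352 % of full scale.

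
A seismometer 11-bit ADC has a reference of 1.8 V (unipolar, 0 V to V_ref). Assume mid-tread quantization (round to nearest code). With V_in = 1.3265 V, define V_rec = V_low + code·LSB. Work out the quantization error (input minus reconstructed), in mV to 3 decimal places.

One LSB is 1.8 V / 2048 = 0.879 mV.
(1.3265 − 0)/0.000878906 = 1509.2622; round gives code 1509.
Code 1509 maps back to 0 + 1509×0.000878906 V = 1.3262695 V.
Difference: 0.000230469 V → 0.230 mV.

0.230 mV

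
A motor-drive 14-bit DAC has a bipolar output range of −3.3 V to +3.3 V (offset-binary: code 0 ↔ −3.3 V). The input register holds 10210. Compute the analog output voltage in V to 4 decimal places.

0.8129 V

LSB = 6.6 V / 2^14 = 402.83 µV.
V_out = (−3.3) + 10210 × 0.000402832 V = 0.812915 V.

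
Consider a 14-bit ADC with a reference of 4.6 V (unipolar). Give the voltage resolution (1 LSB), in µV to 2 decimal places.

Full-scale span = 4.6 V.
LSB = 4.6 / 2^14 = 4.6 / 16384 = 0.000280762 V = 280.76 µV.

280.76 µV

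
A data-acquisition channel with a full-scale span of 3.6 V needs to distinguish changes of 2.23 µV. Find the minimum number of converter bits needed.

21 bits

Number of steps required ≥ 3.6 V / 2.23 µV = 1614349.78.
Need 2^N ≥ 1614349.78; 2^20 = 1048576, 2^21 = 2097152.
Minimum N = 21.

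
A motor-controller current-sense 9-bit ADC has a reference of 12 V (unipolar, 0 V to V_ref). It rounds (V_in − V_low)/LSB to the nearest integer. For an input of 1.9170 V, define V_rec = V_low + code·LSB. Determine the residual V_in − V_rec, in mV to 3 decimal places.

LSB = 12/2^9 = 23.438 mV.
Scaled input = 81.7920 LSBs, so code = 82.
Code 82 maps back to 0 + 82×0.0234375 V = 1.921875 V.
Error = 1.9170 − 1.921875 = -0.004875 V = -4.875 mV.

-4.875 mV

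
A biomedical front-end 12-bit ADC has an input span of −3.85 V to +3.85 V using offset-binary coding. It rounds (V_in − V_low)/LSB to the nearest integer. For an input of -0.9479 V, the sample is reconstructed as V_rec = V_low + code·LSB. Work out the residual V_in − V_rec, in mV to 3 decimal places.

-0.439 mV

LSB = 7.7/2^12 = 1.880 mV.
(-0.9479 − (−3.85))/0.00187988 = 1543.7664; round gives code 1544.
Reconstructed: -0.94746094 V.
V_in − V_rec = -0.000439062 V = -0.439 mV.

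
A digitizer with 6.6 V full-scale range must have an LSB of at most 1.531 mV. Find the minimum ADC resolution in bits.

Number of steps required ≥ 6.6 V / 1.531 mV = 4310.91.
Need 2^N ≥ 4310.91; 2^12 = 4096, 2^13 = 8192.
Minimum N = 13.

13 bits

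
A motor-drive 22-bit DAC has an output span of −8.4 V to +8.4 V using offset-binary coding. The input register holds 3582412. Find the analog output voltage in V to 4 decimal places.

LSB = 16.8 V / 2^22 = 4.01 µV.
V_out = (−8.4) + 3582412 × 4.00543e-06 V = 5.94911 V.

5.9491 V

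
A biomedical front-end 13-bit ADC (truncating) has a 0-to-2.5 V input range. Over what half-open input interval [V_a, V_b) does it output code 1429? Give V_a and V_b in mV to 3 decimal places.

[436.096 mV, 436.401 mV)

LSB = 2.5/2^13 = 305.18 µV.
V_a = V_low + 1429·LSB = 0.436096 V; V_b = V_low + 1430·LSB = 0.436401 V.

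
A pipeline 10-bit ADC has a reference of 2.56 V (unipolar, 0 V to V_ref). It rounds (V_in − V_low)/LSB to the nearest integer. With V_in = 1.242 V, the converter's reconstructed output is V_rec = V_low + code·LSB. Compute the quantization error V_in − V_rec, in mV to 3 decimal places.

LSB = 2.56/2^10 = 2.500 mV.
Scaled input = 496.8000 LSBs, so code = 497.
Reconstructed: 1.2425 V.
Difference: -0.0005 V → -0.500 mV.

-0.500 mV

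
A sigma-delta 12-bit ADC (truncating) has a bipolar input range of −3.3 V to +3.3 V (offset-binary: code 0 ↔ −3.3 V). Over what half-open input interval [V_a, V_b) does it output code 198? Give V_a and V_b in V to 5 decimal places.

[-2.98096 V, -2.97935 V)

LSB = 6.6/2^12 = 1.611 mV.
V_a = V_low + 198·LSB = -2.98096 V; V_b = V_low + 199·LSB = -2.97935 V.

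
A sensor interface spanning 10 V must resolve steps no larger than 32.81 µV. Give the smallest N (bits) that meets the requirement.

Number of steps required ≥ 10 V / 32.81 µV = 304785.13.
Need 2^N ≥ 304785.13; 2^18 = 262144, 2^19 = 524288.
Minimum N = 19.

19 bits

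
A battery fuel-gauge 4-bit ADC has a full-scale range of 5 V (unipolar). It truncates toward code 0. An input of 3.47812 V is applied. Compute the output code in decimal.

code 11

LSB = 5 V / 16 = 312.500 mV.
(V_in − V_low)/LSB = (3.47812 − 0) / 0.3125 = 11.130.
Floor → code 11.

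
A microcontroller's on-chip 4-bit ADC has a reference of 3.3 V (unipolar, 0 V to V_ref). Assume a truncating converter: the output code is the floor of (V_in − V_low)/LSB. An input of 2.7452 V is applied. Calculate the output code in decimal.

code 13

With 16 levels over 3.3 V, one step is 206.250 mV.
(2.7452 − 0) / 0.20625 = 13.310 LSBs.
So the output code is 13.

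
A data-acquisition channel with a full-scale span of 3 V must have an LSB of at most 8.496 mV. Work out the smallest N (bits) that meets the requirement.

Number of steps required ≥ 3 V / 8.496 mV = 353.11.
Need 2^N ≥ 353.11; 2^8 = 256, 2^9 = 512.
Minimum N = 9.

9 bits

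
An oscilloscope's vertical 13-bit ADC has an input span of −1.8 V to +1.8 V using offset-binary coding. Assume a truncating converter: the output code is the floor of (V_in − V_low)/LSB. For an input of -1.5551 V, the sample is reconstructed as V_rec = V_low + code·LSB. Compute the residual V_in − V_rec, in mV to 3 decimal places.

Step size: 3.6 V ÷ 2^13 = 439.45 µV.
Scaled input = 557.2836 LSBs, so code = 557.
Code 557 maps back to (−1.8) + 557×0.000439453 V = -1.5552246 V.
Error = -1.5551 − (−1.5552246) = 0.000124609 V = 0.125 mV.

0.125 mV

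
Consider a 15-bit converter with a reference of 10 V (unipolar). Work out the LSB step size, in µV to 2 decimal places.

305.18 µV

Full-scale span = 10 V.
LSB = 10 / 2^15 = 10 / 32768 = 0.000305176 V = 305.18 µV.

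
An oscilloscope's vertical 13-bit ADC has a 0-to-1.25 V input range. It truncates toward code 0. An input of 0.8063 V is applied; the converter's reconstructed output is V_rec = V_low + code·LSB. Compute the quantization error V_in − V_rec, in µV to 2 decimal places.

25.59 µV

Step size: 1.25 V ÷ 2^13 = 152.59 µV.
Scaled input = 5284.1677 LSBs, so code = 5284.
Reconstructed: 0.80627441 V.
Difference: 2.55859e-05 V → 25.59 µV.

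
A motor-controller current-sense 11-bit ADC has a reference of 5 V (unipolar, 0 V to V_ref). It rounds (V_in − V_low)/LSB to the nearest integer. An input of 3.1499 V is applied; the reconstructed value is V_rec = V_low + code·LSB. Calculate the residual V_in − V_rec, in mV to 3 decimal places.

One LSB is 5 V / 2048 = 2.441 mV.
(V_in − V_low)/LSB = (3.1499 − 0)/0.00244141 = 1290.1990 → code 1290 (round).
Code 1290 maps back to 0 + 1290×0.00244141 V = 3.1494141 V.
Difference: 0.000485937 V → 0.486 mV.

0.486 mV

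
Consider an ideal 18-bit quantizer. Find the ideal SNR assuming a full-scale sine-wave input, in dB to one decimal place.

SNR ≈ 6.02·N + 1.76 dB = 6.02·18 + 1.76 = 110.12 dB.

110.1 dB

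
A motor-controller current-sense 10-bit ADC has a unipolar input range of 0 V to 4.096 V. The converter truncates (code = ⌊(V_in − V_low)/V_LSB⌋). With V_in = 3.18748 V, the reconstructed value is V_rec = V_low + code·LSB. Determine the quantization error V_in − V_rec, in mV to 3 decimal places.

3.480 mV

One LSB is 4.096 V / 1024 = 4.000 mV.
(3.18748 − 0)/0.004 = 796.8700; ⌊·⌋ gives code 796.
Code 796 maps back to 0 + 796×0.004 V = 3.184 V.
V_in − V_rec = 0.00348 V = 3.480 mV.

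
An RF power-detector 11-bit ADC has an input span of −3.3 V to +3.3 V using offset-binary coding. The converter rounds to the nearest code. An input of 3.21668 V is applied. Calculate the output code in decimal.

code 2022

LSB = 6.6 V / 2048 = 3.223 mV.
Input sits at 2022.146 steps above V_low.
Round → code 2022.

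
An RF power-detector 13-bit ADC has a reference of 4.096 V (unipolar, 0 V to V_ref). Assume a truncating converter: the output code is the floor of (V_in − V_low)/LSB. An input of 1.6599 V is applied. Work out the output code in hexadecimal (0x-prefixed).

code 0xCF7 (decimal 3319)

With 8192 levels over 4.096 V, one step is 0.500 mV.
Input sits at 3319.800 steps above V_low.
So the output code is 3319.
In hexadecimal (0x-prefixed): 0xCF7.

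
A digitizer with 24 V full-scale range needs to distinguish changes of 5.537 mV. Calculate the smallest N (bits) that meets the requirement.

Number of steps required ≥ 24 V / 5.537 mV = 4334.48.
Need 2^N ≥ 4334.48; 2^12 = 4096, 2^13 = 8192.
Minimum N = 13.

13 bits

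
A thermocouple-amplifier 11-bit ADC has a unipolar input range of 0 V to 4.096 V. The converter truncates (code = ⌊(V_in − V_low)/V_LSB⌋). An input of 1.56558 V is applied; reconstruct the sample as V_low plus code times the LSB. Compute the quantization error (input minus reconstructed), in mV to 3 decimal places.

Step size: 4.096 V ÷ 2^11 = 2.000 mV.
Scaled input = 782.7900 LSBs, so code = 782.
Reconstructed: 1.564 V.
Difference: 0.00158 V → 1.580 mV.

1.580 mV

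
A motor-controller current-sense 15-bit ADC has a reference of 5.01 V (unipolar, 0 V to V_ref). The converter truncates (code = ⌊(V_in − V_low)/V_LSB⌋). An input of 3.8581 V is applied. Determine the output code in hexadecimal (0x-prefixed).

code 0x6291 (decimal 25233)

Full-scale span = 5.01 V; LSB = 5.01/2^15 = 152.89 µV.
(3.8581 − 0) / 0.000152893 = 25233.976 LSBs.
So the output code is 25233.
In hexadecimal (0x-prefixed): 0x6291.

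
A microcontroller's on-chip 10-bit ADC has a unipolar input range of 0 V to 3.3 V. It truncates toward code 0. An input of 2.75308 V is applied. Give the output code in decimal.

With 1024 levels over 3.3 V, one step is 3.223 mV.
(V_in − V_low)/LSB = (2.75308 − 0) / 0.00322266 = 854.289.
So the output code is 854.

code 854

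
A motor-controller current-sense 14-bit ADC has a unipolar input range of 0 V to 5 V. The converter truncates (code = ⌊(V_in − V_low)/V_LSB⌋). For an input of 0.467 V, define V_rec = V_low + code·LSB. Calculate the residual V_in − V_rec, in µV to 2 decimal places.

Step size: 5 V ÷ 2^14 = 305.18 µV.
(V_in − V_low)/LSB = (0.467 − 0)/0.000305176 = 1530.2656 → code 1530 (floor).
Reconstructed: 0.46691895 V.
V_in − V_rec = 8.10547e-05 V = 81.05 µV.

81.05 µV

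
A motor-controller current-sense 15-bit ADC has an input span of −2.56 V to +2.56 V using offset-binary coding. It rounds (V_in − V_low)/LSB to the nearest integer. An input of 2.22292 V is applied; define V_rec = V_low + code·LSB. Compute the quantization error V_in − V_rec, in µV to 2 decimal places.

One LSB is 5.12 V / 32768 = 156.25 µV.
(V_in − V_low)/LSB = (2.22292 − (−2.56))/0.00015625 = 30610.6880 → code 30611 (round).
V_rec = (−2.56) + 30611·0.00015625 = 2.2229688 V.
Difference: -4.875e-05 V → -48.75 µV.

-48.75 µV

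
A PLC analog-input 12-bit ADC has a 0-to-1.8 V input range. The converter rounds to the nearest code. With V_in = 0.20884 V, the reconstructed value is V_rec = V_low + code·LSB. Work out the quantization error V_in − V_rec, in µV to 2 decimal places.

99.77 µV

LSB = 1.8/2^12 = 439.45 µV.
Scaled input = 475.2270 LSBs, so code = 475.
V_rec = 0 + 475·0.000439453 = 0.20874023 V.
V_in − V_rec = 9.97656e-05 V = 99.77 µV.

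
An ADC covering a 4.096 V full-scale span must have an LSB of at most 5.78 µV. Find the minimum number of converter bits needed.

20 bits

Number of steps required ≥ 4.096 V / 5.78 µV = 708650.52.
Need 2^N ≥ 708650.52; 2^19 = 524288, 2^20 = 1048576.
Minimum N = 20.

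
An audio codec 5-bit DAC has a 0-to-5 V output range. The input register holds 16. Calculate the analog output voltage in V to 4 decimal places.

LSB = 5 V / 2^5 = 156.250 mV.
V_out = 0 + 16 × 0.15625 V = 2.5 V.

2.5000 V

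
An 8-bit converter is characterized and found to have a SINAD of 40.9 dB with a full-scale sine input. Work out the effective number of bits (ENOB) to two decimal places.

6.50 bits

ENOB = (SINAD − 1.76) / 6.02 = (40.9 − 1.76)/6.02 = 6.502.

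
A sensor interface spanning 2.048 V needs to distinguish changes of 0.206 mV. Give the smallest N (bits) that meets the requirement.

14 bits

Number of steps required ≥ 2.048 V / 0.206 mV = 9941.75.
Need 2^N ≥ 9941.75; 2^13 = 8192, 2^14 = 16384.
Minimum N = 14.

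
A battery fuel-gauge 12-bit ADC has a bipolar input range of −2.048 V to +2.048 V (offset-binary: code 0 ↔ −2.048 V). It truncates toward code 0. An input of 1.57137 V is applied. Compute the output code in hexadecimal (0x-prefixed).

Full-scale span = 4.096 V; LSB = 4.096/2^12 = 1.000 mV.
(V_in − V_low)/LSB = (1.57137 − (−2.048)) / 0.001 = 3619.370.
So the output code is 3619.
In hexadecimal (0x-prefixed): 0xE23.

code 0xE23 (decimal 3619)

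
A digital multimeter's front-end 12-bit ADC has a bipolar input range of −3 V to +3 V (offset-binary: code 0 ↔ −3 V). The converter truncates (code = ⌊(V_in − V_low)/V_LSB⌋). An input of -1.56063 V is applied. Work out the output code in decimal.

LSB = 6 V / 4096 = 1.465 mV.
(V_in − V_low)/LSB = (-1.56063 − (−3)) / 0.00146484 = 982.610.
So the output code is 982.

code 982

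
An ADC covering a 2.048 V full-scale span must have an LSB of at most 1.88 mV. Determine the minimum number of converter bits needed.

11 bits

Number of steps required ≥ 2.048 V / 1.88 mV = 1089.36.
Need 2^N ≥ 1089.36; 2^10 = 1024, 2^11 = 2048.
Minimum N = 11.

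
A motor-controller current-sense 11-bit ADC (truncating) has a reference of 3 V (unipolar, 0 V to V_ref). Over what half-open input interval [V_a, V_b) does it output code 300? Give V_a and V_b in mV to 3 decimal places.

LSB = 3/2^11 = 1.465 mV.
V_a = V_low + 300·LSB = 0.439453 V; V_b = V_low + 301·LSB = 0.440918 V.

[439.453 mV, 440.918 mV)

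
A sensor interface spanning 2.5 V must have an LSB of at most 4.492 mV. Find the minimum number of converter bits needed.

10 bits

Number of steps required ≥ 2.5 V / 4.492 mV = 556.54.
Need 2^N ≥ 556.54; 2^9 = 512, 2^10 = 1024.
Minimum N = 10.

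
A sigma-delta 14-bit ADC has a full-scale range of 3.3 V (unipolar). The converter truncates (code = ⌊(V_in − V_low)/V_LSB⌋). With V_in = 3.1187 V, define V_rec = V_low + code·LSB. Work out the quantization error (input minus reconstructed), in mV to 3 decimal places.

0.176 mV

LSB = 3.3/2^14 = 201.42 µV.
Scaled input = 15483.8730 LSBs, so code = 15483.
V_rec = 0 + 15483·0.000201416 = 3.1185242 V.
Difference: 0.00017583 V → 0.176 mV.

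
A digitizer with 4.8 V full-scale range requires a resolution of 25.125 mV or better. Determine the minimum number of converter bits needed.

Number of steps required ≥ 4.8 V / 25.125 mV = 191.04.
Need 2^N ≥ 191.04; 2^7 = 128, 2^8 = 256.
Minimum N = 8.

8 bits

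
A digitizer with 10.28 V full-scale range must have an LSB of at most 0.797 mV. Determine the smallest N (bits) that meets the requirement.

Number of steps required ≥ 10.28 V / 0.797 mV = 12898.37.
Need 2^N ≥ 12898.37; 2^13 = 8192, 2^14 = 16384.
Minimum N = 14.

14 bits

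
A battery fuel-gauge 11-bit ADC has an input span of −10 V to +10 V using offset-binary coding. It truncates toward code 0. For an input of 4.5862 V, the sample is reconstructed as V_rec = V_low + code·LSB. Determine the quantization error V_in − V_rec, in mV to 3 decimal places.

6.122 mV

One LSB is 20 V / 2048 = 9.766 mV.
(V_in − V_low)/LSB = (4.5862 − (−10))/0.00976562 = 1493.6269 → code 1493 (floor).
Code 1493 maps back to (−10) + 1493×0.00976562 V = 4.5800781 V.
Error = 4.5862 − 4.5800781 = 0.00612187 V = 6.122 mV.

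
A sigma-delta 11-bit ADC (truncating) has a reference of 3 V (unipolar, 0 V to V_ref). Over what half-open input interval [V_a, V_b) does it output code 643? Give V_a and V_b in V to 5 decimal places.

LSB = 3/2^11 = 1.465 mV.
V_a = V_low + 643·LSB = 0.941895 V; V_b = V_low + 644·LSB = 0.943359 V.

[0.94189 V, 0.94336 V)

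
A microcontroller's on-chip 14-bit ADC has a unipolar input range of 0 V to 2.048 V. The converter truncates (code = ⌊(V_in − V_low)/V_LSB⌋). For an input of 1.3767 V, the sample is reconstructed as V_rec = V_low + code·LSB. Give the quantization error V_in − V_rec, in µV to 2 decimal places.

Step size: 2.048 V ÷ 2^14 = 125.00 µV.
(1.3767 − 0)/0.000125 = 11013.6000; ⌊·⌋ gives code 11013.
Reconstructed: 1.376625 V.
Difference: 7.5e-05 V → 75.00 µV.

75.00 µV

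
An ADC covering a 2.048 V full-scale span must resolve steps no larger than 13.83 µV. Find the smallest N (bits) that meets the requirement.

18 bits

Number of steps required ≥ 2.048 V / 13.83 µV = 148083.88.
Need 2^N ≥ 148083.88; 2^17 = 131072, 2^18 = 262144.
Minimum N = 18.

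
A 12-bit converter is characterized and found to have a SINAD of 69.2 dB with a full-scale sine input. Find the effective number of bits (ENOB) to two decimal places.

ENOB = (SINAD − 1.76) / 6.02 = (69.2 − 1.76)/6.02 = 11.203.

11.20 bits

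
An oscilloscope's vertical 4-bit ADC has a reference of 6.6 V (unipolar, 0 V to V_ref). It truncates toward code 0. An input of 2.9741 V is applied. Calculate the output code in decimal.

code 7

LSB = 6.6 V / 16 = 412.500 mV.
(2.9741 − 0) / 0.4125 = 7.210 LSBs.
⌊·⌋(7.210) = 7.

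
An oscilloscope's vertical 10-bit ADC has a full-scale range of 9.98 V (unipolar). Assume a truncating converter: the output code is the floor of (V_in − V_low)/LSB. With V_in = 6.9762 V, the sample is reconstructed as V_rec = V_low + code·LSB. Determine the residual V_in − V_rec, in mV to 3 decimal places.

LSB = 9.98/2^10 = 9.746 mV.
(6.9762 − 0)/0.00974609 = 715.7945; ⌊·⌋ gives code 715.
Reconstructed: 6.968457 V.
V_in − V_rec = 0.00774297 V = 7.743 mV.

7.743 mV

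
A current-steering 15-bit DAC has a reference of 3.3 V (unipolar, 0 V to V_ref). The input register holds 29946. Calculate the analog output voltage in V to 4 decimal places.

LSB = 3.3 V / 2^15 = 100.71 µV.
V_out = 0 + 29946 × 0.000100708 V = 3.0158 V.

3.0158 V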